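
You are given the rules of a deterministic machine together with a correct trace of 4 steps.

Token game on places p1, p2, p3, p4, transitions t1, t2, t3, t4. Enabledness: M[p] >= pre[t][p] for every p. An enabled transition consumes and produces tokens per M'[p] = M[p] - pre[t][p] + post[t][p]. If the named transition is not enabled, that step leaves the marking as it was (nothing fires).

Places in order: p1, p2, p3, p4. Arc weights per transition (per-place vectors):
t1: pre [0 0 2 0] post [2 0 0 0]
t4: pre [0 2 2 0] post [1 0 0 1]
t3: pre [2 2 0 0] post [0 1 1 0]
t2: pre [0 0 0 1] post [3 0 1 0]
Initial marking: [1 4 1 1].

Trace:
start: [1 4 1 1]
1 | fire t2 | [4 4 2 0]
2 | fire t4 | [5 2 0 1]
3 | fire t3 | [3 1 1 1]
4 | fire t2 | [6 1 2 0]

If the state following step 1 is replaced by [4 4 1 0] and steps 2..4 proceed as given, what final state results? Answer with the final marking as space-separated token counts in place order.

state after step 1 := [4 4 1 0]
2 | fire t4 | [4 4 1 0]
3 | fire t3 | [2 3 2 0]
4 | fire t2 | [2 3 2 0]

2 3 2 0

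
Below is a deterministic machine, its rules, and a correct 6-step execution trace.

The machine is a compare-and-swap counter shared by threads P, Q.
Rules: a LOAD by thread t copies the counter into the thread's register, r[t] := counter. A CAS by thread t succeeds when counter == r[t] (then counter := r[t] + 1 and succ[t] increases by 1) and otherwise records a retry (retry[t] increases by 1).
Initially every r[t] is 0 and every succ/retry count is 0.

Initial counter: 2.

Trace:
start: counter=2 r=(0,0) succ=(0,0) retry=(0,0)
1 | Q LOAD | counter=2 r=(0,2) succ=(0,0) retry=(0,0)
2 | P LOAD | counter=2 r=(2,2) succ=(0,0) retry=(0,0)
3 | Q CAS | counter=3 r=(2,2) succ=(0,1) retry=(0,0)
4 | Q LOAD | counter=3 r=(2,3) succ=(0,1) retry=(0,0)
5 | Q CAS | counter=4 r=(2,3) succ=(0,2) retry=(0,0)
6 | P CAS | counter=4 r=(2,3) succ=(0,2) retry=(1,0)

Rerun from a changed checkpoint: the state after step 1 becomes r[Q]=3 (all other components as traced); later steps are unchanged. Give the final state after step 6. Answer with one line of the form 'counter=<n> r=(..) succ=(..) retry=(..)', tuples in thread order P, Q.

counter=3 r=(2,2) succ=(0,1) retry=(1,1)

state after step 1 := counter=2 r=(0,3) succ=(0,0) retry=(0,0)
2 | P LOAD | counter=2 r=(2,3) succ=(0,0) retry=(0,0)
3 | Q CAS | counter=2 r=(2,3) succ=(0,0) retry=(0,1)
4 | Q LOAD | counter=2 r=(2,2) succ=(0,0) retry=(0,1)
5 | Q CAS | counter=3 r=(2,2) succ=(0,1) retry=(0,1)
6 | P CAS | counter=3 r=(2,2) succ=(0,1) retry=(1,1)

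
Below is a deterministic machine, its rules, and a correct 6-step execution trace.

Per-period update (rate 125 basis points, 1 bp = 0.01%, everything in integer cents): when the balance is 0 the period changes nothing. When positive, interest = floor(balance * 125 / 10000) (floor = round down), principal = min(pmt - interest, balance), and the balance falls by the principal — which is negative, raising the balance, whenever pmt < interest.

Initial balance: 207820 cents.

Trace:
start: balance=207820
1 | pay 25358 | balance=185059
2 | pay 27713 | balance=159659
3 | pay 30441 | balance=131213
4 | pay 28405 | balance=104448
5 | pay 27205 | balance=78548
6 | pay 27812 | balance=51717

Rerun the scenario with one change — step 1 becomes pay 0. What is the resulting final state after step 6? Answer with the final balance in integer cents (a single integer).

(re-executing from step 1 with the substitution; state before step 1: balance=207820)
1 | pay 0 | balance=210417
2 | pay 27713 | balance=185334
3 | pay 30441 | balance=157209
4 | pay 28405 | balance=130769
5 | pay 27205 | balance=105198
6 | pay 27812 | balance=78700

78700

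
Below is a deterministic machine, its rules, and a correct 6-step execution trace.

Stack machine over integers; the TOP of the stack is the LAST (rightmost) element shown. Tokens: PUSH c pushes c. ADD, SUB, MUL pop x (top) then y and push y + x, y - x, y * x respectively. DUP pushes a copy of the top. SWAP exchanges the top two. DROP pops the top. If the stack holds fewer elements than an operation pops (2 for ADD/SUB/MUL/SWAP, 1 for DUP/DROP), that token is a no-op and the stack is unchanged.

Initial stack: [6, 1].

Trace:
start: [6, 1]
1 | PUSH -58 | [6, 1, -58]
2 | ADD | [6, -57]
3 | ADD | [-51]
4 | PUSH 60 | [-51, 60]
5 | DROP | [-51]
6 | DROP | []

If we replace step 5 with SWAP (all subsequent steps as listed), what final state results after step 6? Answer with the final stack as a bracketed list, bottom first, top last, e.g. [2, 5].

(re-executing from step 5 with the substitution; state before step 5: [-51, 60])
5 | SWAP | [60, -51]
6 | DROP | [60]

[60]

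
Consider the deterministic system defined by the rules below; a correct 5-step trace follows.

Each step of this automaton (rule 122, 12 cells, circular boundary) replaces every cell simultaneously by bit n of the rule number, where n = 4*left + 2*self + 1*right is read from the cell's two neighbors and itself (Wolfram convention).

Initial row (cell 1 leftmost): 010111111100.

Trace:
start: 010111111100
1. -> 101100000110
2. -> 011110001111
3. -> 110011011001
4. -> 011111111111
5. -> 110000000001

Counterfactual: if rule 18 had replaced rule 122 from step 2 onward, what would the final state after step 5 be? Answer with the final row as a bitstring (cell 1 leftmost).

010100000101

(re-executing steps 2..5 under rule 18; state before step 2: 101100000110)
2. -> 000010001000
3. -> 000101010100
4. -> 001000000010
5. -> 010100000101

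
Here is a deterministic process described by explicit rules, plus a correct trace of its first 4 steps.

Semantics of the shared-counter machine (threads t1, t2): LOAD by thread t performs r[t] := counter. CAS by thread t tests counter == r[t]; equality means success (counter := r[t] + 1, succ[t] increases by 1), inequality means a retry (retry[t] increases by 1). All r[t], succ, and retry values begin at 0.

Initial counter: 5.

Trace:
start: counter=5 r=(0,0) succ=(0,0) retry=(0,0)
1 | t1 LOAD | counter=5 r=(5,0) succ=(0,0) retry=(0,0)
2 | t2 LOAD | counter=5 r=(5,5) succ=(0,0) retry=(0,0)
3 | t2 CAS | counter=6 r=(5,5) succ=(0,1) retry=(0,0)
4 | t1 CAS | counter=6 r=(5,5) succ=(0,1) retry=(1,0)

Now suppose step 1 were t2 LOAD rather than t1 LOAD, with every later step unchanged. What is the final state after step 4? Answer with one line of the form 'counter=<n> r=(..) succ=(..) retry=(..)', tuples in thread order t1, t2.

(re-executing from step 1 with the substitution; state before step 1: counter=5 r=(0,0) succ=(0,0) retry=(0,0))
1 | t2 LOAD | counter=5 r=(0,5) succ=(0,0) retry=(0,0)
2 | t2 LOAD | counter=5 r=(0,5) succ=(0,0) retry=(0,0)
3 | t2 CAS | counter=6 r=(0,5) succ=(0,1) retry=(0,0)
4 | t1 CAS | counter=6 r=(0,5) succ=(0,1) retry=(1,0)

counter=6 r=(0,5) succ=(0,1) retry=(1,0)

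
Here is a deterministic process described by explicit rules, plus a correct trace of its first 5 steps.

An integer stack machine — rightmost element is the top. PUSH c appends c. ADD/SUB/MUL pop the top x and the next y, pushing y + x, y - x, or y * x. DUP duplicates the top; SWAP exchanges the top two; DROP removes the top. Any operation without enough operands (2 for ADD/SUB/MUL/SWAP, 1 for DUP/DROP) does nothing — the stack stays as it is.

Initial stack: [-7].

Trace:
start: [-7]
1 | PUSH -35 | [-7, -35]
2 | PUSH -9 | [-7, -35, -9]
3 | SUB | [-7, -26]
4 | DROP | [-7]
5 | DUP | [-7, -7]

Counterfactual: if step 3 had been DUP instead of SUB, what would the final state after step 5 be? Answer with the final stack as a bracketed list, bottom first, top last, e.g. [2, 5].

(re-executing from step 3 with the substitution; state before step 3: [-7, -35, -9])
3 | DUP | [-7, -35, -9, -9]
4 | DROP | [-7, -35, -9]
5 | DUP | [-7, -35, -9, -9]

[-7, -35, -9, -9]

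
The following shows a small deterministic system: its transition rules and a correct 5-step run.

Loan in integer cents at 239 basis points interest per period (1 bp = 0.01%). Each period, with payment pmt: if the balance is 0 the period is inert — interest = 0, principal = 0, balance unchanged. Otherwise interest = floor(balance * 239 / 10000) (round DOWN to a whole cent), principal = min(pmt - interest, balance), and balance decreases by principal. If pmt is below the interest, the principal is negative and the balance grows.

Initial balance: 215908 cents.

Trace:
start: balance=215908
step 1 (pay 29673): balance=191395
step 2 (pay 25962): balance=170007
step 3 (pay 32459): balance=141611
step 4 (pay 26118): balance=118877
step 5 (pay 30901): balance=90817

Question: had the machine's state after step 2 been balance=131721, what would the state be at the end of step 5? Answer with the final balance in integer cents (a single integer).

state after step 2 := balance=131721
step 3 (pay 32459): balance=102410
step 4 (pay 26118): balance=78739
step 5 (pay 30901): balance=49719

49719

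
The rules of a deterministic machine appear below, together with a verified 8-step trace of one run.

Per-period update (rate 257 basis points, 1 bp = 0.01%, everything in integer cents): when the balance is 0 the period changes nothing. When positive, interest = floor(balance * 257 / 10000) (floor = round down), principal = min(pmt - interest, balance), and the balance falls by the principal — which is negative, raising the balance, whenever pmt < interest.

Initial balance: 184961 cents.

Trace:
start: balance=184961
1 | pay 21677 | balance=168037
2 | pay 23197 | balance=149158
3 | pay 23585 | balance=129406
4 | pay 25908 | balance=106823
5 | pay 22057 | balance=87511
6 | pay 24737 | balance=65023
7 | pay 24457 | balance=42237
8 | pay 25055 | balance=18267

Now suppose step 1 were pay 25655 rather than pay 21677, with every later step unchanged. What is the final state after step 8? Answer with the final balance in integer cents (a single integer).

13516

(re-executing from step 1 with the substitution; state before step 1: balance=184961)
1 | pay 25655 | balance=164059
2 | pay 23197 | balance=145078
3 | pay 23585 | balance=125221
4 | pay 25908 | balance=102531
5 | pay 22057 | balance=83109
6 | pay 24737 | balance=60507
7 | pay 24457 | balance=37605
8 | pay 25055 | balance=13516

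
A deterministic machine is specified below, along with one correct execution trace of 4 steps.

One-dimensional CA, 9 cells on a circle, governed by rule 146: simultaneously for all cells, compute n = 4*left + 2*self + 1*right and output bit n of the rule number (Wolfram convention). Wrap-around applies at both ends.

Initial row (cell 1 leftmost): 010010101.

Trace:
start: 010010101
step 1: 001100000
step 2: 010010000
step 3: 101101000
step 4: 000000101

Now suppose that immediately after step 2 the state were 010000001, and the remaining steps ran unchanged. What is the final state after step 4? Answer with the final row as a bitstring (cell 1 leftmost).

010100101

state after step 2 := 010000001
step 3: 001000010
step 4: 010100101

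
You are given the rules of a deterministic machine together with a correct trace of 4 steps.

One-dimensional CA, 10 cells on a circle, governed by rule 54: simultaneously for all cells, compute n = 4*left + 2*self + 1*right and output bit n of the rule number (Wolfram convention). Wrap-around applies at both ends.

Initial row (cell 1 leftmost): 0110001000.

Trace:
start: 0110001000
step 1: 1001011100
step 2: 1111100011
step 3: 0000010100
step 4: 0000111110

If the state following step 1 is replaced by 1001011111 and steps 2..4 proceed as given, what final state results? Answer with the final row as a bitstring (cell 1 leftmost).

1100111001

state after step 1 := 1001011111
step 2: 0111100000
step 3: 1000010000
step 4: 1100111001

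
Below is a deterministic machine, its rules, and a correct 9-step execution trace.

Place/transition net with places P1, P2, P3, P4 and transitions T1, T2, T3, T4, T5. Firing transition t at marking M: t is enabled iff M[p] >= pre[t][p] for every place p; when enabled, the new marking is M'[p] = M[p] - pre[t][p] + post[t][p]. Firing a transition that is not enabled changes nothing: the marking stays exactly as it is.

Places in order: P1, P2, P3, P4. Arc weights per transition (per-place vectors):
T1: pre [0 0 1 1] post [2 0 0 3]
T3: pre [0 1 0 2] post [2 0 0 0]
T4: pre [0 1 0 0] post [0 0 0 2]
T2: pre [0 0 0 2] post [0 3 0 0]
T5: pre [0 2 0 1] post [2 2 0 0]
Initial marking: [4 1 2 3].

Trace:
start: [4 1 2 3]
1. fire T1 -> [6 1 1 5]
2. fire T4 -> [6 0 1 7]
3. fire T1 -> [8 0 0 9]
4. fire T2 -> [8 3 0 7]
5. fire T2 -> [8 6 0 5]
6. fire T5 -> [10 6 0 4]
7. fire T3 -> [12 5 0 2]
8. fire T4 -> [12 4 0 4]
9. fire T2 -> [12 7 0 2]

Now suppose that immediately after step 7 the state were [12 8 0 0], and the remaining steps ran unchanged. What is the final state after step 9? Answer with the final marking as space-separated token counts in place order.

state after step 7 := [12 8 0 0]
8. fire T4 -> [12 7 0 2]
9. fire T2 -> [12 10 0 0]

12 10 0 0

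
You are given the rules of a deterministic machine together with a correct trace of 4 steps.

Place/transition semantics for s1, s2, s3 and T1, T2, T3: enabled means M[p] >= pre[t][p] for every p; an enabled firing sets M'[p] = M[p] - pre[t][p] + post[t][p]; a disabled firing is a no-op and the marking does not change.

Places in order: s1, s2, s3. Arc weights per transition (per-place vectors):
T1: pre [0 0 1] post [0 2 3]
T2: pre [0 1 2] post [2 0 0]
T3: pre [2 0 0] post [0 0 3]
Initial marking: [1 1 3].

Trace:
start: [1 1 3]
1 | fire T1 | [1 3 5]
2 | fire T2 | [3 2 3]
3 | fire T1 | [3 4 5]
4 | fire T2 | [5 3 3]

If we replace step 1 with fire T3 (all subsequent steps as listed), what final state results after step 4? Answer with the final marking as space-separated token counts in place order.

5 1 1

(re-executing from step 1 with the substitution; state before step 1: [1 1 3])
1 | fire T3 | [1 1 3]
2 | fire T2 | [3 0 1]
3 | fire T1 | [3 2 3]
4 | fire T2 | [5 1 1]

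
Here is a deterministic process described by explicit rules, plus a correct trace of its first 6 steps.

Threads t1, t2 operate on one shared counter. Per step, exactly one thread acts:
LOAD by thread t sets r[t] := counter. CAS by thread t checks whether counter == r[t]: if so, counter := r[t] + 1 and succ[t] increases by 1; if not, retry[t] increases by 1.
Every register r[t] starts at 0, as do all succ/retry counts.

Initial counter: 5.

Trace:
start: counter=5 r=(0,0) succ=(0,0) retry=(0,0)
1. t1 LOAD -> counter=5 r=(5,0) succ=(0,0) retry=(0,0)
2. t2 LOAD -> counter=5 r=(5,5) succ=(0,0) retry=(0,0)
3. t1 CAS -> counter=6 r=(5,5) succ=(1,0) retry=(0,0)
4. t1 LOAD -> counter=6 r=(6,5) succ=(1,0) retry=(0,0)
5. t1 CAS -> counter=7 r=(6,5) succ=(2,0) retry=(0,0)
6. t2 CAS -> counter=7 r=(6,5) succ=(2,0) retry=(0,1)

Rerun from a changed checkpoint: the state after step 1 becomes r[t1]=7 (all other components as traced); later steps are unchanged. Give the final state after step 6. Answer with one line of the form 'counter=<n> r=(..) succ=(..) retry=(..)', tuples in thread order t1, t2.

state after step 1 := counter=5 r=(7,0) succ=(0,0) retry=(0,0)
2. t2 LOAD -> counter=5 r=(7,5) succ=(0,0) retry=(0,0)
3. t1 CAS -> counter=5 r=(7,5) succ=(0,0) retry=(1,0)
4. t1 LOAD -> counter=5 r=(5,5) succ=(0,0) retry=(1,0)
5. t1 CAS -> counter=6 r=(5,5) succ=(1,0) retry=(1,0)
6. t2 CAS -> counter=6 r=(5,5) succ=(1,0) retry=(1,1)

counter=6 r=(5,5) succ=(1,0) retry=(1,1)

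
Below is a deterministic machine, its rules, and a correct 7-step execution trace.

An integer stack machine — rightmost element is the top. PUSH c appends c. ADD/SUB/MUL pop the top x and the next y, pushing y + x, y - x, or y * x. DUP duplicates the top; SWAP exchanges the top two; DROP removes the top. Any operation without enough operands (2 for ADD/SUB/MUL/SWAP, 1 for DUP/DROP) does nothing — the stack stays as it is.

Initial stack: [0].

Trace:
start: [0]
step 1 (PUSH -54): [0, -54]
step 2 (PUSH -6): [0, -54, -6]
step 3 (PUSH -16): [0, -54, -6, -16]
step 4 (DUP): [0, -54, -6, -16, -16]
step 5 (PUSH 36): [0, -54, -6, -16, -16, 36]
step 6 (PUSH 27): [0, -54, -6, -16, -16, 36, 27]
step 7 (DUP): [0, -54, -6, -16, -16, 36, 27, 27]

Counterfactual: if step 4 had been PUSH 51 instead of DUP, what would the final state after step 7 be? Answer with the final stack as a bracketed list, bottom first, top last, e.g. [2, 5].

[0, -54, -6, -16, 51, 36, 27, 27]

(re-executing from step 4 with the substitution; state before step 4: [0, -54, -6, -16])
step 4 (PUSH 51): [0, -54, -6, -16, 51]
step 5 (PUSH 36): [0, -54, -6, -16, 51, 36]
step 6 (PUSH 27): [0, -54, -6, -16, 51, 36, 27]
step 7 (DUP): [0, -54, -6, -16, 51, 36, 27, 27]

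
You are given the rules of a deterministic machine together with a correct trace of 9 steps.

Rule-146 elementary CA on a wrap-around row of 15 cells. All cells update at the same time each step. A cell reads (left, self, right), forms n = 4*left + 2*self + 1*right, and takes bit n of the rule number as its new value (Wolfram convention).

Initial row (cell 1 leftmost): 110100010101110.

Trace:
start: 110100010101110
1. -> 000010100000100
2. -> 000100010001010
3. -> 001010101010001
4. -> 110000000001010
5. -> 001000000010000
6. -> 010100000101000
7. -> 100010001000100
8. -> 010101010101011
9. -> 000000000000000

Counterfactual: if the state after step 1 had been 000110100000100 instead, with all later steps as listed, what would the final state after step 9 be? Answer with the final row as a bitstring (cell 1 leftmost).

state after step 1 := 000110100000100
2. -> 001000010001010
3. -> 010100101010001
4. -> 000011000001010
5. -> 000100100010001
6. -> 101011010101010
7. -> 000000000000000
8. -> 000000000000000
9. -> 000000000000000

000000000000000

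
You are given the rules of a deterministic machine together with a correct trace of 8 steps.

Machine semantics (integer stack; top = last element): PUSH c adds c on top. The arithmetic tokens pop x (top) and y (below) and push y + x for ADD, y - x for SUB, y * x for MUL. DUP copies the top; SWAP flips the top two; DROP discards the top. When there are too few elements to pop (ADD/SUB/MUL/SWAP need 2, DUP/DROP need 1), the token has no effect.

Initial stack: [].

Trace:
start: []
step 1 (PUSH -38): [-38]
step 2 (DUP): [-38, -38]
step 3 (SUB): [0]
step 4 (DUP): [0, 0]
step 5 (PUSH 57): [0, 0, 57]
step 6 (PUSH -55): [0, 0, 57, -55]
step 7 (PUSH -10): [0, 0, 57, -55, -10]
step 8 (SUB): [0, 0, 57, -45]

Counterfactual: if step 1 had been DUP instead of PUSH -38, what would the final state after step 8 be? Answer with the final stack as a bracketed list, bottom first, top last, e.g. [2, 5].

[57, -45]

(re-executing from step 1 with the substitution; state before step 1: [])
step 1 (DUP): []
step 2 (DUP): []
step 3 (SUB): []
step 4 (DUP): []
step 5 (PUSH 57): [57]
step 6 (PUSH -55): [57, -55]
step 7 (PUSH -10): [57, -55, -10]
step 8 (SUB): [57, -45]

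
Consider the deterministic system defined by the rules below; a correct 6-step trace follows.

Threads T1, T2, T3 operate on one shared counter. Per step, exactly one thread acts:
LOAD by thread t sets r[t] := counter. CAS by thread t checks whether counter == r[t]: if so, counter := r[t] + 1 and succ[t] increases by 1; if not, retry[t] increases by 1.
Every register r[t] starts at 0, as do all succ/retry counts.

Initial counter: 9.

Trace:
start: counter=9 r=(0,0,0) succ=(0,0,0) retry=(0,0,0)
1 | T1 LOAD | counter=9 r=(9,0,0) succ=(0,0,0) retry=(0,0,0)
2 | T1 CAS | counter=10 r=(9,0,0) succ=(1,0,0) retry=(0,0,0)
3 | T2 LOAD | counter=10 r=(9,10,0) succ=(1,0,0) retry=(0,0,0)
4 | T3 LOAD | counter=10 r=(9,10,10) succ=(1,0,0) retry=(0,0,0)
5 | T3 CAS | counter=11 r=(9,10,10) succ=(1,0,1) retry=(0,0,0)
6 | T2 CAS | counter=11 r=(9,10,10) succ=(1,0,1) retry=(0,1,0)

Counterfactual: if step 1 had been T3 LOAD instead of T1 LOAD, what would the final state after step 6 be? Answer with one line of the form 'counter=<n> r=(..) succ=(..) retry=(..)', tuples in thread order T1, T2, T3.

(re-executing from step 1 with the substitution; state before step 1: counter=9 r=(0,0,0) succ=(0,0,0) retry=(0,0,0))
1 | T3 LOAD | counter=9 r=(0,0,9) succ=(0,0,0) retry=(0,0,0)
2 | T1 CAS | counter=9 r=(0,0,9) succ=(0,0,0) retry=(1,0,0)
3 | T2 LOAD | counter=9 r=(0,9,9) succ=(0,0,0) retry=(1,0,0)
4 | T3 LOAD | counter=9 r=(0,9,9) succ=(0,0,0) retry=(1,0,0)
5 | T3 CAS | counter=10 r=(0,9,9) succ=(0,0,1) retry=(1,0,0)
6 | T2 CAS | counter=10 r=(0,9,9) succ=(0,0,1) retry=(1,1,0)

counter=10 r=(0,9,9) succ=(0,0,1) retry=(1,1,0)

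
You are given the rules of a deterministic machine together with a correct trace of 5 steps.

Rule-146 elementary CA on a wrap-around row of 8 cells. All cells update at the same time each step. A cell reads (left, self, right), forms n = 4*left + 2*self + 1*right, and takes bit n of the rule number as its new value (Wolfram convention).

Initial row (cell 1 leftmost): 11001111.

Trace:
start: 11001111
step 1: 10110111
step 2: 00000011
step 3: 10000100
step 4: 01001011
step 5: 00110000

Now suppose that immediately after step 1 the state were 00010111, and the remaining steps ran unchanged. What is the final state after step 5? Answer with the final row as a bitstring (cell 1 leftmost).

01010101

state after step 1 := 00010111
step 2: 10100010
step 3: 00010100
step 4: 00100010
step 5: 01010101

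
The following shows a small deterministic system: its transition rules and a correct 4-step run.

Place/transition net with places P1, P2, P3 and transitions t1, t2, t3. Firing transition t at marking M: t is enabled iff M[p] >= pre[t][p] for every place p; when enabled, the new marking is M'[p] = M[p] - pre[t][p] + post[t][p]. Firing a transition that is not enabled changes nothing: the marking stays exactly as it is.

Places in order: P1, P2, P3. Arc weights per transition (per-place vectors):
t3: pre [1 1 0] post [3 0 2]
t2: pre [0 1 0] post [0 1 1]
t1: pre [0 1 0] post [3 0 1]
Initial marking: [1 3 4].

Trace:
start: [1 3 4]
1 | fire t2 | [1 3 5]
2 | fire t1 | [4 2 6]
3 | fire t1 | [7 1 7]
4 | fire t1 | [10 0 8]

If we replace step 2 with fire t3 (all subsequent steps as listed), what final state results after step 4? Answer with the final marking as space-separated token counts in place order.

(re-executing from step 2 with the substitution; state before step 2: [1 3 5])
2 | fire t3 | [3 2 7]
3 | fire t1 | [6 1 8]
4 | fire t1 | [9 0 9]

9 0 9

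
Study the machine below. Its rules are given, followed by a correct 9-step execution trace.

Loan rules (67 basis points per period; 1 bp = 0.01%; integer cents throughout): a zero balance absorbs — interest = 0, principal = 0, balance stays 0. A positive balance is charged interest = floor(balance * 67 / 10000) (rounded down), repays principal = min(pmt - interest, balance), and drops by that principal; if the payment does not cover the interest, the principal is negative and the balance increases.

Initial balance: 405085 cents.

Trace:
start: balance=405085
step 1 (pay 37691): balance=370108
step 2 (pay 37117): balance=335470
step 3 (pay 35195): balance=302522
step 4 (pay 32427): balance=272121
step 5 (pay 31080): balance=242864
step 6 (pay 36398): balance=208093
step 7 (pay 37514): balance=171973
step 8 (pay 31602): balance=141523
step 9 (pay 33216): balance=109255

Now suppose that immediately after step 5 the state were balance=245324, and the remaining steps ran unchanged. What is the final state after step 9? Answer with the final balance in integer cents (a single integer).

state after step 5 := balance=245324
step 6 (pay 36398): balance=210569
step 7 (pay 37514): balance=174465
step 8 (pay 31602): balance=144031
step 9 (pay 33216): balance=111780

111780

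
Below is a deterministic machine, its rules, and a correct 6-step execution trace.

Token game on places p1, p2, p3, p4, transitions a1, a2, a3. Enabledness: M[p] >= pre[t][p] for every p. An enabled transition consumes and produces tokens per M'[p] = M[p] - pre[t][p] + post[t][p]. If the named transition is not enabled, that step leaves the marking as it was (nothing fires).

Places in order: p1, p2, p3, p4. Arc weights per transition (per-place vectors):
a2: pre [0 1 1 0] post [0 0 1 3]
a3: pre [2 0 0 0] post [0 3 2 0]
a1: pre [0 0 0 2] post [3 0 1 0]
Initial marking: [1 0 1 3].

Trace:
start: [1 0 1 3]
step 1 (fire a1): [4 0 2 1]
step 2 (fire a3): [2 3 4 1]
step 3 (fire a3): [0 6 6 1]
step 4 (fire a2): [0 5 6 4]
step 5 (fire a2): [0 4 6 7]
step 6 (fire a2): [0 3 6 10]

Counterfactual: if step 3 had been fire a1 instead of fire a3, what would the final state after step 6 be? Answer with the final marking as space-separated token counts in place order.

(re-executing from step 3 with the substitution; state before step 3: [2 3 4 1])
step 3 (fire a1): [2 3 4 1]
step 4 (fire a2): [2 2 4 4]
step 5 (fire a2): [2 1 4 7]
step 6 (fire a2): [2 0 4 10]

2 0 4 10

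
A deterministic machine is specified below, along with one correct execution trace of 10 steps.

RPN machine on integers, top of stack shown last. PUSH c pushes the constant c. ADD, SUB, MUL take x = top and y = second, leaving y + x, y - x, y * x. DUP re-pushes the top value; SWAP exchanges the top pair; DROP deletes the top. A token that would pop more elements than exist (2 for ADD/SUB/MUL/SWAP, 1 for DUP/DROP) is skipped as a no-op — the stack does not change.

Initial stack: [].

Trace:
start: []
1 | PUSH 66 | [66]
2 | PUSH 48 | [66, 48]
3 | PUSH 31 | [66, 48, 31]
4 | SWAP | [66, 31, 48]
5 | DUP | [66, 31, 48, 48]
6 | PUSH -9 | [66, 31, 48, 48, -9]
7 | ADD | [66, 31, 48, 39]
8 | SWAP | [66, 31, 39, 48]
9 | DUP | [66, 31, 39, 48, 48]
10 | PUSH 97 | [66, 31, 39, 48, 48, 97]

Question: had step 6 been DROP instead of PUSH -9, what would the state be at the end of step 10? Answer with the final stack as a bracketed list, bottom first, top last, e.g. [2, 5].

(re-executing from step 6 with the substitution; state before step 6: [66, 31, 48, 48])
6 | DROP | [66, 31, 48]
7 | ADD | [66, 79]
8 | SWAP | [79, 66]
9 | DUP | [79, 66, 66]
10 | PUSH 97 | [79, 66, 66, 97]

[79, 66, 66, 97]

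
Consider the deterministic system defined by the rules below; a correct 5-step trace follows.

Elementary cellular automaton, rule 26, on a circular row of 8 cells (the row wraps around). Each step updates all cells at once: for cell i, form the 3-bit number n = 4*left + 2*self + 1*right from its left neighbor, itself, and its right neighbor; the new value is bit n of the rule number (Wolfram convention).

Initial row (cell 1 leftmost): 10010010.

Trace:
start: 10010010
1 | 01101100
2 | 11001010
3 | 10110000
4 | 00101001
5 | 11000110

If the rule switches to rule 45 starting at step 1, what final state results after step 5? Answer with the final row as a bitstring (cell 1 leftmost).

(re-executing steps 1..5 under rule 45; state before step 1: 10010010)
1 | 10010011
2 | 00010010
3 | 11010010
4 | 10110011
5 | 01100010

01100010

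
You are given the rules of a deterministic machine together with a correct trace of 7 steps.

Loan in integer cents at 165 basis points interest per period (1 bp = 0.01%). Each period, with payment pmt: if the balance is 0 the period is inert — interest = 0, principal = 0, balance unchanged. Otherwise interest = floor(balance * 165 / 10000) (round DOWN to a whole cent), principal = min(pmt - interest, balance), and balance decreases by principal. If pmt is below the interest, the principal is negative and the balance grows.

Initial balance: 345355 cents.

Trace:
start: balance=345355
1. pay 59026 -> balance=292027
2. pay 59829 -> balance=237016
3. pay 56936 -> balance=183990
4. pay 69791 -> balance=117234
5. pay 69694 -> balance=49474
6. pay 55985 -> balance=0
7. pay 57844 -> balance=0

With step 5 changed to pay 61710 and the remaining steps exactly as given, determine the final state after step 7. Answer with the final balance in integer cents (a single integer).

(re-executing from step 5 with the substitution; state before step 5: balance=117234)
5. pay 61710 -> balance=57458
6. pay 55985 -> balance=2421
7. pay 57844 -> balance=0

0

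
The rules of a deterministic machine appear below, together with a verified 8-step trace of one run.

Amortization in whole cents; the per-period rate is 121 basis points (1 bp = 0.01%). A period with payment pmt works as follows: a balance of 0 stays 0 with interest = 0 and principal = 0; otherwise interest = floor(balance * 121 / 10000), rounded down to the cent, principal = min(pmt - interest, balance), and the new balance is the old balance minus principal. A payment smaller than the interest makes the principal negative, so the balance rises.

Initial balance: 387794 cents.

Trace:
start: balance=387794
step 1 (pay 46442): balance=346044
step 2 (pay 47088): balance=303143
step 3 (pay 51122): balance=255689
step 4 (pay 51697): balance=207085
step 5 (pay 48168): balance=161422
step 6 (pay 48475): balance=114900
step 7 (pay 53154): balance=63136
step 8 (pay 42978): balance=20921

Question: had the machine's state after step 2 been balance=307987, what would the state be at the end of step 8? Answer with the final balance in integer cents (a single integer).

state after step 2 := balance=307987
step 3 (pay 51122): balance=260591
step 4 (pay 51697): balance=212047
step 5 (pay 48168): balance=166444
step 6 (pay 48475): balance=119982
step 7 (pay 53154): balance=68279
step 8 (pay 42978): balance=26127

26127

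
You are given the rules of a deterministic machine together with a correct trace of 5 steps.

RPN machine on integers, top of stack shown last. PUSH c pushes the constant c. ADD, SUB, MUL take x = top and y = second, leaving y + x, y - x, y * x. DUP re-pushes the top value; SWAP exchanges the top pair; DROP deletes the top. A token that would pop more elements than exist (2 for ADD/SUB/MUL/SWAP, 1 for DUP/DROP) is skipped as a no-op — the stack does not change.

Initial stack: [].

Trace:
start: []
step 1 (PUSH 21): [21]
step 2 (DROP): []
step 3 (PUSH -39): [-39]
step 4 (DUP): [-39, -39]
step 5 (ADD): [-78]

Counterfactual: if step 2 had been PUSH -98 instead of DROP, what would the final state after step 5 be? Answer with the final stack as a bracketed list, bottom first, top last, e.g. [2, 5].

(re-executing from step 2 with the substitution; state before step 2: [21])
step 2 (PUSH -98): [21, -98]
step 3 (PUSH -39): [21, -98, -39]
step 4 (DUP): [21, -98, -39, -39]
step 5 (ADD): [21, -98, -78]

[21, -98, -78]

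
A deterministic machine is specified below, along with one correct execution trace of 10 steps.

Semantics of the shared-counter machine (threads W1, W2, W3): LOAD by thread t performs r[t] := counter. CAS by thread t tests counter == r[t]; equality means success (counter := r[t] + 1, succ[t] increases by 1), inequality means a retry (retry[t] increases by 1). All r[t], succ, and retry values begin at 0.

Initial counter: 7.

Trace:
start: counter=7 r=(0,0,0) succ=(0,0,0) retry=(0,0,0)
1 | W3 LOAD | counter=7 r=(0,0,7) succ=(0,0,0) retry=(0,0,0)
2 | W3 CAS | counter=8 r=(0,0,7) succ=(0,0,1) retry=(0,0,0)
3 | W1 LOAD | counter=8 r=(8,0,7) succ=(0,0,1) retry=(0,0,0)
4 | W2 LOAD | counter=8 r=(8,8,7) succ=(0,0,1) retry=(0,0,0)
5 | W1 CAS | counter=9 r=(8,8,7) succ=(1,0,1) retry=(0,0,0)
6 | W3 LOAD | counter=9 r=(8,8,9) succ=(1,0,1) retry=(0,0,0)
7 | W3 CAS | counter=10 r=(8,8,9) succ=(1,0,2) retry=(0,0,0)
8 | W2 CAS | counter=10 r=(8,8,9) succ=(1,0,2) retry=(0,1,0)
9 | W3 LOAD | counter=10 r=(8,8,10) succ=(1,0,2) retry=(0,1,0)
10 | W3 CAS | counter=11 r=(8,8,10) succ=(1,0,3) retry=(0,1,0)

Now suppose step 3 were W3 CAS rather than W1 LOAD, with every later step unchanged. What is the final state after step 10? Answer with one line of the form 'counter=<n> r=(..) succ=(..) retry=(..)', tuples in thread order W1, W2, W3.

counter=10 r=(0,8,9) succ=(0,0,3) retry=(1,1,1)

(re-executing from step 3 with the substitution; state before step 3: counter=8 r=(0,0,7) succ=(0,0,1) retry=(0,0,0))
3 | W3 CAS | counter=8 r=(0,0,7) succ=(0,0,1) retry=(0,0,1)
4 | W2 LOAD | counter=8 r=(0,8,7) succ=(0,0,1) retry=(0,0,1)
5 | W1 CAS | counter=8 r=(0,8,7) succ=(0,0,1) retry=(1,0,1)
6 | W3 LOAD | counter=8 r=(0,8,8) succ=(0,0,1) retry=(1,0,1)
7 | W3 CAS | counter=9 r=(0,8,8) succ=(0,0,2) retry=(1,0,1)
8 | W2 CAS | counter=9 r=(0,8,8) succ=(0,0,2) retry=(1,1,1)
9 | W3 LOAD | counter=9 r=(0,8,9) succ=(0,0,2) retry=(1,1,1)
10 | W3 CAS | counter=10 r=(0,8,9) succ=(0,0,3) retry=(1,1,1)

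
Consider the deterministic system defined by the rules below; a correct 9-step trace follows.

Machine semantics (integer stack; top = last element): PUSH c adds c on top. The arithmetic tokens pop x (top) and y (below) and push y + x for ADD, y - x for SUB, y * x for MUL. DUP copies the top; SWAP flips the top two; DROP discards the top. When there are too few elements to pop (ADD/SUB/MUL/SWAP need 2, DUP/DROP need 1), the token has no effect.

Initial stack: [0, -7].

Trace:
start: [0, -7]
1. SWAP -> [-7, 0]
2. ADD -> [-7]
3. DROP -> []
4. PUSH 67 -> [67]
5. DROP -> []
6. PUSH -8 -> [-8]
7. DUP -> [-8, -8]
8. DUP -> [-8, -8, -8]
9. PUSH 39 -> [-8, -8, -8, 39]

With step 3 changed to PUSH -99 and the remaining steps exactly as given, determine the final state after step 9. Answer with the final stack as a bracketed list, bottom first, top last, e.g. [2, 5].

[-7, -99, -8, -8, -8, 39]

(re-executing from step 3 with the substitution; state before step 3: [-7])
3. PUSH -99 -> [-7, -99]
4. PUSH 67 -> [-7, -99, 67]
5. DROP -> [-7, -99]
6. PUSH -8 -> [-7, -99, -8]
7. DUP -> [-7, -99, -8, -8]
8. DUP -> [-7, -99, -8, -8, -8]
9. PUSH 39 -> [-7, -99, -8, -8, -8, 39]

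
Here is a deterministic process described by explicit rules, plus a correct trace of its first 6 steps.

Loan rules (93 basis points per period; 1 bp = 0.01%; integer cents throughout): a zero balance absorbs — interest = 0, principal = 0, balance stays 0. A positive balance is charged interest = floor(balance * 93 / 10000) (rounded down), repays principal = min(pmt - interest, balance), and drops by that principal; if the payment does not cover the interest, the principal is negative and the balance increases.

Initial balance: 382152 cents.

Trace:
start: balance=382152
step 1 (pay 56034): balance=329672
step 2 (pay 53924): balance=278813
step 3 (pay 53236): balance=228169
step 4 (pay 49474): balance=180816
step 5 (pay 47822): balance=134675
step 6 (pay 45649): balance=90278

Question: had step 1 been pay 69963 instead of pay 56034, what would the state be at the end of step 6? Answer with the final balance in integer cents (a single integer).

(re-executing from step 1 with the substitution; state before step 1: balance=382152)
step 1 (pay 69963): balance=315743
step 2 (pay 53924): balance=264755
step 3 (pay 53236): balance=213981
step 4 (pay 49474): balance=166497
step 5 (pay 47822): balance=120223
step 6 (pay 45649): balance=75692

75692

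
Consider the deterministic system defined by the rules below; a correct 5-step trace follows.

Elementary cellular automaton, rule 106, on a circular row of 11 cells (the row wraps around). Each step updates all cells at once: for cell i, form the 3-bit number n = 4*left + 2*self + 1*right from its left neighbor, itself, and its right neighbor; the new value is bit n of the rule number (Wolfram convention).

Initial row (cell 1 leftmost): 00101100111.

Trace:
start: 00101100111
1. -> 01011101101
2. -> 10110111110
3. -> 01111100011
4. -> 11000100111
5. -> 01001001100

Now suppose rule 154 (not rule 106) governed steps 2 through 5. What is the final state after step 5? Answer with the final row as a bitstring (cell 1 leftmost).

11011010101

(re-executing steps 2..5 under rule 154; state before step 2: 01011101101)
2. -> 00011001000
3. -> 00110110100
4. -> 01100100010
5. -> 11011010101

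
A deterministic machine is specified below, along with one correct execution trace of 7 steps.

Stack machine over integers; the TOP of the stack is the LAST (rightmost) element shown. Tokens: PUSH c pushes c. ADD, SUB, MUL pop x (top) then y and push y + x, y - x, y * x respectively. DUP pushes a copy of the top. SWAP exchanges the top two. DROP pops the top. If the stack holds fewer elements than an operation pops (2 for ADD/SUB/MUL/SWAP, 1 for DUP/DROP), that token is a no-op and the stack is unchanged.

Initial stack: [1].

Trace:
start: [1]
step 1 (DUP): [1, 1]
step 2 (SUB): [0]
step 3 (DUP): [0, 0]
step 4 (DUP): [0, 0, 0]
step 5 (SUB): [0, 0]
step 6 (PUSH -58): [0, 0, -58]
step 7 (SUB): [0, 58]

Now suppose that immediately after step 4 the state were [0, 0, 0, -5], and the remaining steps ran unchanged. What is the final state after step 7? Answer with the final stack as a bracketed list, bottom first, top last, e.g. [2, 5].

[0, 0, 63]

state after step 4 := [0, 0, 0, -5]
step 5 (SUB): [0, 0, 5]
step 6 (PUSH -58): [0, 0, 5, -58]
step 7 (SUB): [0, 0, 63]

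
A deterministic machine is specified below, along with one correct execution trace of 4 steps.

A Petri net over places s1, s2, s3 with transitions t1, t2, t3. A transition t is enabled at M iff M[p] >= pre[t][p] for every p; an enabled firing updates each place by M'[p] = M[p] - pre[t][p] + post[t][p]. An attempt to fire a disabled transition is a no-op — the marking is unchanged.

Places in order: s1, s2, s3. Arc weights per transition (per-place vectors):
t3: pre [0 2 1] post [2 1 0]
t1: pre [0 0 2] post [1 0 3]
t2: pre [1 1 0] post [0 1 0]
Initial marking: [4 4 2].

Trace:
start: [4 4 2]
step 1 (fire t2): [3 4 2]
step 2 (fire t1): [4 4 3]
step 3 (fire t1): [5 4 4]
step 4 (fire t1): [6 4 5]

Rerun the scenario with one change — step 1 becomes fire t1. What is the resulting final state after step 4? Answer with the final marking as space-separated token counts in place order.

(re-executing from step 1 with the substitution; state before step 1: [4 4 2])
step 1 (fire t1): [5 4 3]
step 2 (fire t1): [6 4 4]
step 3 (fire t1): [7 4 5]
step 4 (fire t1): [8 4 6]

8 4 6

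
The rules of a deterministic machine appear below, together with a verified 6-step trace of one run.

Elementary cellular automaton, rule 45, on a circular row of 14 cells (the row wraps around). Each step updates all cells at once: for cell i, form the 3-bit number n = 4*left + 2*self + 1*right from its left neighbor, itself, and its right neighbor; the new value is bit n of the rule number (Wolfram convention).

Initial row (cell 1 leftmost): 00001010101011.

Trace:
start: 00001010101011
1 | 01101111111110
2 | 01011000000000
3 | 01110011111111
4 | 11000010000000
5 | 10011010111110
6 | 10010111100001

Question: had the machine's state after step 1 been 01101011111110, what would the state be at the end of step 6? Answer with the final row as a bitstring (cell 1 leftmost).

state after step 1 := 01101011111110
2 | 01011110000000
3 | 01110000111111
4 | 11000110100000
5 | 10010101101110
6 | 10011111011001

10011111011001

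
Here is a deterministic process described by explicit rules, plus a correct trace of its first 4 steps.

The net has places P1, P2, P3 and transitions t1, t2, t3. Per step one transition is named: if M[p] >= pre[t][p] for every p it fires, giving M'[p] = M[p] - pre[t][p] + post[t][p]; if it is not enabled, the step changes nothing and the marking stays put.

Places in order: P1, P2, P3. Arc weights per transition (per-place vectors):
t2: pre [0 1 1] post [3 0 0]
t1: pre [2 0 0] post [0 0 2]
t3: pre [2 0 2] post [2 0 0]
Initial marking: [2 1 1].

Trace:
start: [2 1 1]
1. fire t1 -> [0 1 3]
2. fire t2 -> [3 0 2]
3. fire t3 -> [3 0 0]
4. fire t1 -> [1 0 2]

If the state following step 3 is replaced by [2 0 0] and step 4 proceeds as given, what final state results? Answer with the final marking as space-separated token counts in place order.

0 0 2

state after step 3 := [2 0 0]
4. fire t1 -> [0 0 2]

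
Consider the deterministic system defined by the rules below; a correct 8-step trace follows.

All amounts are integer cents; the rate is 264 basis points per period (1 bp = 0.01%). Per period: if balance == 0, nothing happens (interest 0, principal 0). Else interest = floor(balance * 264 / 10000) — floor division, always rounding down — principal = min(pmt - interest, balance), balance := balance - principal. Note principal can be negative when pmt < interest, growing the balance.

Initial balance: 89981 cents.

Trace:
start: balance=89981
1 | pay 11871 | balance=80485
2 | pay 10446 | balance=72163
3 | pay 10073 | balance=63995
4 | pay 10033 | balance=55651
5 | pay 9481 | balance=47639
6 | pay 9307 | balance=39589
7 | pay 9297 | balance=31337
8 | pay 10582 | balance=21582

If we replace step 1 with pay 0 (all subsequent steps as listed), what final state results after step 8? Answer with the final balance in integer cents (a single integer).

35828

(re-executing from step 1 with the substitution; state before step 1: balance=89981)
1 | pay 0 | balance=92356
2 | pay 10446 | balance=84348
3 | pay 10073 | balance=76501
4 | pay 10033 | balance=68487
5 | pay 9481 | balance=60814
6 | pay 9307 | balance=53112
7 | pay 9297 | balance=45217
8 | pay 10582 | balance=35828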